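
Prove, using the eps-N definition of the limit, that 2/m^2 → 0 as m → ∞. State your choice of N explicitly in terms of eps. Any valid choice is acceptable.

N = (2/eps)^{1/2}

Let eps > 0 be given. For m ≥ 1, |2/m^2 − 0| = 2/m^2.
2/m^2 < eps ⇔ m^2 > 2/eps ⇔ m > (2/eps)^{1/2}.
Take N = (2/eps)^{1/2}. Then m > N implies 2/m^2 < eps.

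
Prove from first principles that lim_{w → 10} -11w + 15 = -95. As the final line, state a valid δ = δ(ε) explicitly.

δ = ε/11

Fix ε > 0. We need δ > 0 so that 0 < |w − 10| < δ implies |(-11w + 15) + 95| < ε.
Since (-11w + 15) + 95 = -11(w − 10), we have |(-11w + 15) + 95| = 11|w − 10|.
So 11|w − 10| < ε exactly when |w − 10| < ε/11.
Take δ = ε/11. If 0 < |w − 10| < δ then |(-11w + 15) + 95| = 11|w − 10| < 11·(ε/11) = ε.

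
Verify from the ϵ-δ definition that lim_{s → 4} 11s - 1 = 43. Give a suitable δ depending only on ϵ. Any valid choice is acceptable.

Let ϵ > 0 be given. We need δ > 0 so that 0 < |s − 4| < δ implies |(11s - 1) − 43| < ϵ.
Since (11s - 1) − 43 = 11(s − 4), we have |(11s - 1) − 43| = 11|s − 4|.
So 11|s − 4| < ϵ exactly when |s − 4| < ϵ/11.
Take δ = ϵ/11. If 0 < |s − 4| < δ then |(11s - 1) − 43| = 11|s − 4| < 11·(ϵ/11) = ϵ.

δ = ϵ/11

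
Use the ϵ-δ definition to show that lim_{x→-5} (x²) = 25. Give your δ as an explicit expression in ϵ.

Fix ϵ > 0. We seek δ > 0 with 0 < |x + 5| < δ ⇒ |x² − 25| < ϵ.
Factor: x² − 25 = (x + 5)(x - 5), so |x² − 25| = |x + 5|·|x - 5|.
Restrict δ ≤ 1. Then |x + 5| < 1 gives |x| < 6, so by the triangle inequality |x - 5| ≤ 6 + 5 = 11.
Hence |x² − 25| ≤ 11|x + 5|, which is < ϵ once |x + 5| < ϵ/11.
Take δ = min(1, ϵ/11). If 0 < |x + 5| < δ then both bounds hold and |x² − 25| ≤ 11|x + 5| < 11·(ϵ/11) = ϵ.

δ = min(1, ϵ/11)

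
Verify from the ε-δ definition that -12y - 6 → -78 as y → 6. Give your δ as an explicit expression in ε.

δ = ε/12

Fix ε > 0. We need δ > 0 so that 0 < |y − 6| < δ implies |(-12y - 6) + 78| < ε.
|(-12y - 6) + 78| = |-12y + 72| = 12|y − 6|.
Thus it suffices that |y − 6| < ε/12.
Take δ = ε/12. If 0 < |y − 6| < δ then |(-12y - 6) + 78| = 12|y − 6| < 12·(ε/12) = ε.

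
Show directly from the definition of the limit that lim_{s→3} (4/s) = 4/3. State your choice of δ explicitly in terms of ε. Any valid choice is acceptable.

Let ε > 0 be given. We seek δ > 0 such that 0 < |s − 3| < δ implies |4/s − (4/3)| < ε.
|4/s − (4/3)| = 4·|3 − s|/(3·|s|) = 4|s − 3|/(3|s|).
Require δ ≤ 3/2 so that |s| > 3 − 3/2 = 3/2, hence 3|s| > 9/2.
Then |4/s − (4/3)| < 4|s − 3|/(9/2), which is < ε when |s − 3| < (9/8)ε.
Take δ = min(3/2, (9/8)ε). Then 0 < |s − 3| < δ gives both |s − 3| < 3/2 and |s − 3| < (9/8)ε, so |4/s − (4/3)| < ε.

δ = min(3/2, (9/8)ε)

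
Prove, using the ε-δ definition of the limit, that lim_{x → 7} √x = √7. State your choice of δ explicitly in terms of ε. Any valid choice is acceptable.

δ = min(7, √7·ε)

Let ε > 0. We want δ > 0 such that 0 < |x − 7| < δ implies |√x − √7| < ε.
Multiplying by the conjugate, |√x − √7| = |x − 7|/(√x + √7).
Restrict δ ≤ 7 so that |x − 7| < 7 forces x > 0, and then √x + √7 > √7.
Hence |√x − √7| < |x − 7|/√7, which is < ε once |x − 7| < √7·ε.
Take δ = min(7, √7·ε). If 0 < |x − 7| < δ then x > 0 and |√x − √7| < |x − 7|/√7 < ε.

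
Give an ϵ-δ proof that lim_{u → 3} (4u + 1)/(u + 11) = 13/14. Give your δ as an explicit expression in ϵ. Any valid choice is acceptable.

Fix ϵ > 0. We want δ > 0 with 0 < |u − 3| < δ ⇒ |(4u + 1)/(u + 11) − (13/14)| < ϵ.
Combining over a common denominator, (4u + 1)/(u + 11) − (13/14) = [(4u + 1)·14 − 13·(u + 11)] / [14·(u + 11)] = 43(u − 3) / (14(u + 11)).
So |(4u + 1)/(u + 11) − (13/14)| = 43|u − 3| / (14·|u + 11|).
Require δ ≤ 7, so |u + 11| ≥ |14| − |u − 3| > 14 − 7 = 7.
Hence |(4u + 1)/(u + 11) − (13/14)| < 43|u − 3|/(14·7) = (43/98)|u − 3|, which is < ϵ once |u − 3| < (98/43)ϵ.
Take δ = min(7, (98/43)ϵ). Then 0 < |u − 3| < δ forces both bounds, so |(4u + 1)/(u + 11) − (13/14)| < ϵ.

δ = min(7, (98/43)ϵ)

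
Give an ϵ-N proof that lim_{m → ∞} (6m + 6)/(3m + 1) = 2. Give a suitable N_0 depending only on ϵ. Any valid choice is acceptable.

N_0 = (4/3)/ϵ

Suppose ϵ > 0. For m ≥ 1, |(6m + 6)/(3m + 1) − 2| = |12|/(3(3m + 1)) = 12/(3(3m + 1)).
Since 3m + 1 ≥ 3m for m ≥ 1, this is ≤ 12/(3·3m) = (4/3)/m.
So |(6m + 6)/(3m + 1) − 2| < ϵ whenever m > (4/3)/ϵ.
Take N_0 = (4/3)/ϵ. If m > N_0 then |(6m + 6)/(3m + 1) − 2| ≤ (4/3)/m < ϵ.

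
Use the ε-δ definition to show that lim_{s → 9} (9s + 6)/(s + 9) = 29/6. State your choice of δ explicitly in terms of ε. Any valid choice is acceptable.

δ = min(9, (54/25)ε)

Let ε > 0. We want δ > 0 with 0 < |s − 9| < δ ⇒ |(9s + 6)/(s + 9) − (29/6)| < ε.
Combining over a common denominator, (9s + 6)/(s + 9) − (29/6) = [(9s + 6)·18 − 87·(s + 9)] / [18·(s + 9)] = 75(s − 9) / (18(s + 9)).
So |(9s + 6)/(s + 9) − (29/6)| = 75|s − 9| / (18·|s + 9|).
Require δ ≤ 9, so |s + 9| ≥ |18| − |s − 9| > 18 − 9 = 9.
Hence |(9s + 6)/(s + 9) − (29/6)| < 75|s − 9|/(18·9) = (25/54)|s − 9|, which is < ε once |s − 9| < (54/25)ε.
Take δ = min(9, (54/25)ε). Then 0 < |s − 9| < δ forces both bounds, so |(9s + 6)/(s + 9) − (29/6)| < ε.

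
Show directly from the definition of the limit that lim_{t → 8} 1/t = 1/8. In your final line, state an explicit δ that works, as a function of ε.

δ = min(4, 32ε)

Suppose ε > 0. We seek δ > 0 such that 0 < |t − 8| < δ implies |1/t − (1/8)| < ε.
|1/t − (1/8)| = |8 − t|/(8·|t|) = |t − 8|/(8|t|).
Require δ ≤ 4 so that |t| > 8 − 4 = 4, hence 8|t| > 32.
Then |1/t − (1/8)| < |t − 8|/32, which is < ε when |t − 8| < 32ε.
Take δ = min(4, 32ε). Then 0 < |t − 8| < δ gives both |t − 8| < 4 and |t − 8| < 32ε, so |1/t − (1/8)| < ε.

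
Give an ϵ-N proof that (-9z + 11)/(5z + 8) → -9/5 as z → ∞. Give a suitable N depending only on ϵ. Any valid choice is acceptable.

Suppose ϵ > 0. We seek N > 0 such that z > N implies |(-9z + 11)/(5z + 8) + 9/5| < ϵ.
(-9z + 11)/(5z + 8) + 9/5 = (5(-9z + 11) − (-9)(5z + 8)) / (5(5z + 8)) = 127/(5(5z + 8)).
For z > 0 we have 5z + 8 > 5z, so |(-9z + 11)/(5z + 8) + 9/5| = 127/(5(5z + 8)) < 127/(5·5z) = (127/25)/z.
Thus |(-9z + 11)/(5z + 8) + 9/5| < ϵ whenever z > (127/25)/ϵ.
Take N = (127/25)/ϵ. If z > N then |(-9z + 11)/(5z + 8) + 9/5| < (127/25)/z < ϵ.

N = (127/25)/ϵ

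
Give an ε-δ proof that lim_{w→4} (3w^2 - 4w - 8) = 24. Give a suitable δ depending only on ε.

Let ε > 0. We want δ > 0 such that 0 < |w − 4| < δ implies |(3w^2 - 4w - 8) − 24| < ε.
(3w^2 - 4w - 8) − 24 = 3w^2 - 4w - 32 = (w − 4)(3w + 8).
So |(3w^2 - 4w - 8) − 24| = |w − 4|·|3w + 8|.
Require δ ≤ 2. Then |w − 4| < 2 gives |w| < 6, and by the triangle inequality |3w + 8| ≤ 3·6 + 8 = 26.
Hence |(3w^2 - 4w - 8) − 24| ≤ 26|w − 4| < ε provided |w − 4| < ε/26.
Choosing δ = min(2, ε/26) ensures both conditions, hence |(3w^2 - 4w - 8) − 24| < ε.

δ = min(2, ε/26)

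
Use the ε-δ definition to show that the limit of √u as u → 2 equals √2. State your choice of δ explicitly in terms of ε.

δ = min(2, √2·ε)

Let ε > 0 be given. We want δ > 0 such that 0 < |u − 2| < δ implies |√u − √2| < ε.
Rationalise: √u − √2 = (u − 2)/(√u + √2), so |√u − √2| = |u − 2|/(√u + √2).
Restrict δ ≤ 2 so that |u − 2| < 2 forces u > 0, and then √u + √2 > √2.
Hence |√u − √2| < |u − 2|/√2, which is < ε once |u − 2| < √2·ε.
Take δ = min(2, √2·ε). If 0 < |u − 2| < δ then u > 0 and |√u − √2| < |u − 2|/√2 < ε.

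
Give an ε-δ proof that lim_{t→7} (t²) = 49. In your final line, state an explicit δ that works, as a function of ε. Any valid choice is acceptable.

δ = min(1, ε/15)

Let ε > 0. We seek δ > 0 with 0 < |t − 7| < δ ⇒ |t² − 49| < ε.
Factor: t² − 49 = (t − 7)(t + 7), so |t² − 49| = |t − 7|·|t + 7|.
Restrict δ ≤ 1. Then |t − 7| < 1 gives |t| < 8, so by the triangle inequality |t + 7| ≤ 8 + 7 = 15.
Hence |t² − 49| ≤ 15|t − 7|, which is < ε once |t − 7| < ε/15.
Take δ = min(1, ε/15). If 0 < |t − 7| < δ then both bounds hold and |t² − 49| ≤ 15|t − 7| < 15·(ε/15) = ε.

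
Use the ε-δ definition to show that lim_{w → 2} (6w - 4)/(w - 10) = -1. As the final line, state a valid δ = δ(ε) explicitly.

Suppose ε > 0. We want δ > 0 with 0 < |w − 2| < δ ⇒ |(6w - 4)/(w - 10) + 1| < ε.
Combining over a common denominator, (6w - 4)/(w - 10) + 1 = [(6w - 4)·(-8) − 8·(w - 10)] / [(-8)·(w - 10)] = -56(w − 2) / ((-8)(w - 10)).
So |(6w - 4)/(w - 10) + 1| = 56|w − 2| / (8·|w − 10|).
Restrict δ ≤ 4. Then |w − 2| < 4 gives |w − 10| = |(w − 2) + (-8)| ≥ 8 − 4 = 4.
Hence |(6w - 4)/(w - 10) + 1| < 56|w − 2|/(8·4) = (7/4)|w − 2|, which is < ε once |w − 2| < (4/7)ε.
Take δ = min(4, (4/7)ε). Then 0 < |w − 2| < δ forces both bounds, so |(6w - 4)/(w - 10) + 1| < ε.

δ = min(4, (4/7)ε)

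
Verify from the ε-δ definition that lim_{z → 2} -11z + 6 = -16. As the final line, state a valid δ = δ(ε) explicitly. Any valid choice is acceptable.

Let ε > 0. We need δ > 0 so that 0 < |z − 2| < δ implies |(-11z + 6) + 16| < ε.
Since (-11z + 6) + 16 = -11(z − 2), we have |(-11z + 6) + 16| = 11|z − 2|.
Thus it suffices that |z − 2| < ε/11.
Choosing δ = ε/11 gives |(-11z + 6) + 16| = 11|z − 2| < ε whenever |z − 2| < δ.

δ = ε/11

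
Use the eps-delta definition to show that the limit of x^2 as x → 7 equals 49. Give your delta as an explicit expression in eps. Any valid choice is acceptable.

delta = min(1, eps/15)

Suppose eps > 0. We seek delta > 0 with 0 < |x − 7| < delta ⇒ |x^2 − 49| < eps.
Factor: x^2 − 49 = (x − 7)(x + 7), so |x^2 − 49| = |x − 7|·|x + 7|.
Impose delta ≤ 1 so that |x| < 8; then |x + 7| ≤ 15.
Hence |x^2 − 49| ≤ 15|x − 7|, which is < eps once |x − 7| < eps/15.
Take delta = min(1, eps/15). If 0 < |x − 7| < delta then both bounds hold and |x^2 − 49| ≤ 15|x − 7| < 15·(eps/15) = eps.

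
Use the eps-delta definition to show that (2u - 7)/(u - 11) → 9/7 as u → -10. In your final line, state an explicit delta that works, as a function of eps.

delta = min(21/2, (147/10)eps)

Suppose eps > 0. We want delta > 0 with 0 < |u + 10| < delta ⇒ |(2u - 7)/(u - 11) − (9/7)| < eps.
Combining over a common denominator, (2u - 7)/(u - 11) − (9/7) = [(2u - 7)·(-21) − (-27)·(u - 11)] / [(-21)·(u - 11)] = -15(u + 10) / ((-21)(u - 11)).
So |(2u - 7)/(u - 11) − (9/7)| = 15|u + 10| / (21·|u − 11|).
Restrict delta ≤ 21/2. Then |u + 10| < 21/2 gives |u − 11| = |(u + 10) + (-21)| ≥ 21 − 21/2 = 21/2.
Hence |(2u - 7)/(u - 11) − (9/7)| < 15|u + 10|/(21·(21/2)) = (10/147)|u + 10|, which is < eps once |u + 10| < (147/10)eps.
Take delta = min(21/2, (147/10)eps). Then 0 < |u + 10| < delta forces both bounds, so |(2u - 7)/(u - 11) − (9/7)| < eps.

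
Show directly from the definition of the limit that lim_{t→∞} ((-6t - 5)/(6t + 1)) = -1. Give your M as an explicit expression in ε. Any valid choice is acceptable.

Suppose ε > 0. We seek M > 0 such that t > M implies |(-6t - 5)/(6t + 1) + 1| < ε.
(-6t - 5)/(6t + 1) + 1 = (6(-6t - 5) − (-6)(6t + 1)) / (6(6t + 1)) = -24/(6(6t + 1)).
For t > 0 we have 6t + 1 > 6t, so |(-6t - 5)/(6t + 1) + 1| = 24/(6(6t + 1)) < 24/(6·6t) = (2/3)/t.
Thus |(-6t - 5)/(6t + 1) + 1| < ε whenever t > (2/3)/ε.
Take M = (2/3)/ε. If t > M then |(-6t - 5)/(6t + 1) + 1| < (2/3)/t < ε.

M = (2/3)/ε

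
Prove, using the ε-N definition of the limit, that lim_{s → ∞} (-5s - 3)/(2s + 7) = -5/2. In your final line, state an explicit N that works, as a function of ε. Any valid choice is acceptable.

N = (29/4)/ε

Fix ε > 0. We seek N > 0 such that s > N implies |(-5s - 3)/(2s + 7) + 5/2| < ε.
(-5s - 3)/(2s + 7) + 5/2 = (2(-5s - 3) − (-5)(2s + 7)) / (2(2s + 7)) = 29/(2(2s + 7)).
For s > 0 we have 2s + 7 > 2s, so |(-5s - 3)/(2s + 7) + 5/2| = 29/(2(2s + 7)) < 29/(2·2s) = (29/4)/s.
Thus |(-5s - 3)/(2s + 7) + 5/2| < ε whenever s > (29/4)/ε.
Take N = (29/4)/ε. If s > N then |(-5s - 3)/(2s + 7) + 5/2| < (29/4)/s < ε.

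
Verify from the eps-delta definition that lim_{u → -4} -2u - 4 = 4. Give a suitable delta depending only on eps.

delta = eps/2

Let eps > 0 be given. We need delta > 0 so that 0 < |u + 4| < delta implies |(-2u - 4) − 4| < eps.
|(-2u - 4) − 4| = |-2u - 8| = 2|u + 4|.
Thus it suffices that |u + 4| < eps/2.
Choosing delta = eps/2 gives |(-2u - 4) − 4| = 2|u + 4| < eps whenever |u + 4| < delta.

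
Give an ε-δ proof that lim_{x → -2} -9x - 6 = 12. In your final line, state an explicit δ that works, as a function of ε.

δ = ε/9

Fix ε > 0. We need δ > 0 so that 0 < |x + 2| < δ implies |(-9x - 6) − 12| < ε.
|(-9x - 6) − 12| = |-9x - 18| = 9|x + 2|.
Thus it suffices that |x + 2| < ε/9.
Take δ = ε/9. If 0 < |x + 2| < δ then |(-9x - 6) − 12| = 9|x + 2| < 9·(ε/9) = ε.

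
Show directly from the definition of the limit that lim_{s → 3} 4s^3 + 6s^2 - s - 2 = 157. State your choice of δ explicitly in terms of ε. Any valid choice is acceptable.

Fix ε > 0. We want δ > 0 such that 0 < |s − 3| < δ implies |(4s^3 + 6s^2 - s - 2) − 157| < ε.
(4s^3 + 6s^2 - s - 2) − 157 = 4s^3 + 6s^2 - s - 159 = (s − 3)(4s^2 + 18s + 53).
So |(4s^3 + 6s^2 - s - 2) − 157| = |s − 3|·|4s^2 + 18s + 53|.
Require δ ≤ 2. Then |s − 3| < 2 gives |s| < 5, and by the triangle inequality |4s^2 + 18s + 53| ≤ 4·5^2 + 18·5 + 53 = 243.
Hence |(4s^3 + 6s^2 - s - 2) − 157| ≤ 243|s − 3| < ε provided |s − 3| < ε/243.
Take δ = min(2, ε/243). Then 0 < |s − 3| < δ gives both |s − 3| < 2 and |s − 3| < ε/243, so |(4s^3 + 6s^2 - s - 2) − 157| < ε.

δ = min(2, ε/243)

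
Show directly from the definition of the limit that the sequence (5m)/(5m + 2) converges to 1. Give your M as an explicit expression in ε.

Suppose ε > 0. For m ≥ 1, |(5m)/(5m + 2) − 1| = |-10|/(5(5m + 2)) = 10/(5(5m + 2)).
Since 5m + 2 ≥ 5m for m ≥ 1, this is ≤ 10/(5·5m) = (2/5)/m.
So |(5m)/(5m + 2) − 1| < ε whenever m > (2/5)/ε.
Take M = (2/5)/ε. If m > M then |(5m)/(5m + 2) − 1| ≤ (2/5)/m < ε.

M = (2/5)/ε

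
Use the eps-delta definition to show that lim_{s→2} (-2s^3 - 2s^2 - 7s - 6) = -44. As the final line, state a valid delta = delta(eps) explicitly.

delta = min(1, eps/55)

Fix eps > 0. We want delta > 0 such that 0 < |s − 2| < delta implies |(-2s^3 - 2s^2 - 7s - 6) + 44| < eps.
(-2s^3 - 2s^2 - 7s - 6) + 44 = -2s^3 - 2s^2 - 7s + 38 = (s − 2)(-2s^2 - 6s - 19).
So |(-2s^3 - 2s^2 - 7s - 6) + 44| = |s − 2|·|-2s^2 - 6s - 19|.
Assume first that |s − 2| < 1, so |s| < 3. Then |-2s^2 - 6s - 19| ≤ 2·3^2 + 6·3 + 19 = 55.
Hence |(-2s^3 - 2s^2 - 7s - 6) + 44| ≤ 55|s − 2| < eps provided |s − 2| < eps/55.
Choosing delta = min(1, eps/55) ensures both conditions, hence |(-2s^3 - 2s^2 - 7s - 6) + 44| < eps.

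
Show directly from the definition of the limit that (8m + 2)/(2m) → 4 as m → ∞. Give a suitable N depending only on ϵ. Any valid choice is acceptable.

Let ϵ > 0. For m ≥ 1, |(8m + 2)/(2m) − 4| = |4|/(2(2m)) = 4/(2(2m)).
Since 2m ≥ 2m for m ≥ 1, this is ≤ 4/(2·2m) = 1/m.
So |(8m + 2)/(2m) − 4| < ϵ whenever m > 1/ϵ.
Take N = 1/ϵ. If m > N then |(8m + 2)/(2m) − 4| ≤ 1/m < ϵ.

N = 1/ϵ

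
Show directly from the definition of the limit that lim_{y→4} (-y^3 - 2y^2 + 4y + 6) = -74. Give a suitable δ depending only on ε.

δ = min(2, ε/92)

Fix ε > 0. We want δ > 0 such that 0 < |y − 4| < δ implies |(-y^3 - 2y^2 + 4y + 6) + 74| < ε.
(-y^3 - 2y^2 + 4y + 6) + 74 = -y^3 - 2y^2 + 4y + 80 = (y − 4)(-y^2 - 6y - 20).
So |(-y^3 - 2y^2 + 4y + 6) + 74| = |y − 4|·|-y^2 - 6y - 20|.
Require δ ≤ 2. Then |y − 4| < 2 gives |y| < 6, and by the triangle inequality |-y^2 - 6y - 20| ≤ 6^2 + 6·6 + 20 = 92.
Hence |(-y^3 - 2y^2 + 4y + 6) + 74| ≤ 92|y − 4| < ε provided |y − 4| < ε/92.
Take δ = min(2, ε/92). Then 0 < |y − 4| < δ gives both |y − 4| < 2 and |y − 4| < ε/92, so |(-y^3 - 2y^2 + 4y + 6) + 74| < ε.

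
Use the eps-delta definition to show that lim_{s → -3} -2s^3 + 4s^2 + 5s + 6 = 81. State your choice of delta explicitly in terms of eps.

Let eps > 0. We want delta > 0 such that 0 < |s + 3| < delta implies |(-2s^3 + 4s^2 + 5s + 6) − 81| < eps.
(-2s^3 + 4s^2 + 5s + 6) − 81 = -2s^3 + 4s^2 + 5s - 75 = (s + 3)(-2s^2 + 10s - 25).
So |(-2s^3 + 4s^2 + 5s + 6) − 81| = |s + 3|·|-2s^2 + 10s - 25|.
Assume first that |s + 3| < 1, so |s| < 4. Then |-2s^2 + 10s - 25| ≤ 2·4^2 + 10·4 + 25 = 97.
Hence |(-2s^3 + 4s^2 + 5s + 6) − 81| ≤ 97|s + 3| < eps provided |s + 3| < eps/97.
Choosing delta = min(1, eps/97) ensures both conditions, hence |(-2s^3 + 4s^2 + 5s + 6) − 81| < eps.

delta = min(1, eps/97)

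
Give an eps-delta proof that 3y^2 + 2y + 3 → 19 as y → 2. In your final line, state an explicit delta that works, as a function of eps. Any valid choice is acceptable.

Suppose eps > 0. We want delta > 0 such that 0 < |y − 2| < delta implies |(3y^2 + 2y + 3) − 19| < eps.
(3y^2 + 2y + 3) − 19 = 3y^2 + 2y - 16 = (y − 2)(3y + 8).
So |(3y^2 + 2y + 3) − 19| = |y − 2|·|3y + 8|.
Assume first that |y − 2| < 2, so |y| < 4. Then |3y + 8| ≤ 3·4 + 8 = 20.
Hence |(3y^2 + 2y + 3) − 19| ≤ 20|y − 2| < eps provided |y − 2| < eps/20.
Take delta = min(2, eps/20). Then 0 < |y − 2| < delta gives both |y − 2| < 2 and |y − 2| < eps/20, so |(3y^2 + 2y + 3) − 19| < eps.

delta = min(2, eps/20)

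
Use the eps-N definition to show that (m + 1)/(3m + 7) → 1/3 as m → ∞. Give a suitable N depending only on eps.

N = (4/9)/eps

Suppose eps > 0. For m ≥ 1, |(m + 1)/(3m + 7) − (1/3)| = |-4|/(3(3m + 7)) = 4/(3(3m + 7)).
Since 3m + 7 ≥ 3m for m ≥ 1, this is ≤ 4/(3·3m) = (4/9)/m.
So |(m + 1)/(3m + 7) − (1/3)| < eps whenever m > (4/9)/eps.
Take N = (4/9)/eps. If m > N then |(m + 1)/(3m + 7) − (1/3)| ≤ (4/9)/m < eps.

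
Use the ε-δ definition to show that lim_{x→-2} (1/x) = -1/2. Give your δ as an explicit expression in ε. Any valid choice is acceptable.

Let ε > 0 be given. We seek δ > 0 such that 0 < |x + 2| < δ implies |1/x + 1/2| < ε.
|1/x + 1/2| = |-2 − x|/(2·|x|) = |x + 2|/(2|x|).
Restrict δ ≤ 1. Then |x + 2| < 1 gives |x| > 1, so 2|x| > 2.
Then |1/x + 1/2| < |x + 2|/2, which is < ε when |x + 2| < 2ε.
Take δ = min(1, 2ε). Then 0 < |x + 2| < δ gives both |x + 2| < 1 and |x + 2| < 2ε, so |1/x + 1/2| < ε.

δ = min(1, 2ε)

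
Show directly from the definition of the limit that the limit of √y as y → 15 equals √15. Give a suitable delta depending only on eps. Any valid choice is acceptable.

delta = min(15, √15·eps)

Let eps > 0 be given. We want delta > 0 such that 0 < |y − 15| < delta implies |√y − √15| < eps.
Rationalise: √y − √15 = (y − 15)/(√y + √15), so |√y − √15| = |y − 15|/(√y + √15).
Restrict delta ≤ 15 so that |y − 15| < 15 forces y > 0, and then √y + √15 > √15.
Hence |√y − √15| < |y − 15|/√15, which is < eps once |y − 15| < √15·eps.
Take delta = min(15, √15·eps). If 0 < |y − 15| < delta then y > 0 and |√y − √15| < |y − 15|/√15 < eps.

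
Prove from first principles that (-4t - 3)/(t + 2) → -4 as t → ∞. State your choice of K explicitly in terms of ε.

Fix ε > 0. We seek K > 0 such that t > K implies |(-4t - 3)/(t + 2) + 4| < ε.
(-4t - 3)/(t + 2) + 4 = ((-4t - 3) − (-4)(t + 2)) / ((t + 2)) = 5/((t + 2)).
For t > 0 we have t + 2 > t, so |(-4t - 3)/(t + 2) + 4| = 5/((t + 2)) < 5/(t) = 5/t.
Thus |(-4t - 3)/(t + 2) + 4| < ε whenever t > 5/ε.
Take K = 5/ε. If t > K then |(-4t - 3)/(t + 2) + 4| < 5/t < ε.

K = 5/ε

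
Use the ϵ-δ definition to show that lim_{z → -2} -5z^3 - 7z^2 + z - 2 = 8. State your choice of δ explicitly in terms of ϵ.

δ = min(1, ϵ/59)

Let ϵ > 0. We want δ > 0 such that 0 < |z + 2| < δ implies |(-5z^3 - 7z^2 + z - 2) − 8| < ϵ.
(-5z^3 - 7z^2 + z - 2) − 8 = -5z^3 - 7z^2 + z - 10 = (z + 2)(-5z^2 + 3z - 5).
So |(-5z^3 - 7z^2 + z - 2) − 8| = |z + 2|·|-5z^2 + 3z - 5|.
Require δ ≤ 1. Then |z + 2| < 1 gives |z| < 3, and by the triangle inequality |-5z^2 + 3z - 5| ≤ 5·3^2 + 3·3 + 5 = 59.
Hence |(-5z^3 - 7z^2 + z - 2) − 8| ≤ 59|z + 2| < ϵ provided |z + 2| < ϵ/59.
Choosing δ = min(1, ϵ/59) ensures both conditions, hence |(-5z^3 - 7z^2 + z - 2) − 8| < ϵ.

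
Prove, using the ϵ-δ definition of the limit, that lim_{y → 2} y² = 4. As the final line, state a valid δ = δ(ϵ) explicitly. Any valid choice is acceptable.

δ = min(1, ϵ/5)

Fix ϵ > 0. We seek δ > 0 with 0 < |y − 2| < δ ⇒ |y² − 4| < ϵ.
Factor: y² − 4 = (y − 2)(y + 2), so |y² − 4| = |y − 2|·|y + 2|.
Impose δ ≤ 1 so that |y| < 3; then |y + 2| ≤ 5.
Hence |y² − 4| ≤ 5|y − 2|, which is < ϵ once |y − 2| < ϵ/5.
Take δ = min(1, ϵ/5). If 0 < |y − 2| < δ then both bounds hold and |y² − 4| ≤ 5|y − 2| < 5·(ϵ/5) = ϵ.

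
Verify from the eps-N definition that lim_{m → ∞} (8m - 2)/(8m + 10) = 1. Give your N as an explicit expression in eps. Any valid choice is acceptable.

Let eps > 0. For m ≥ 1, |(8m - 2)/(8m + 10) − 1| = |-96|/(8(8m + 10)) = 96/(8(8m + 10)).
Since 8m + 10 ≥ 8m for m ≥ 1, this is ≤ 96/(8·8m) = (3/2)/m.
So |(8m - 2)/(8m + 10) − 1| < eps whenever m > (3/2)/eps.
Take N = (3/2)/eps. If m > N then |(8m - 2)/(8m + 10) − 1| ≤ (3/2)/m < eps.

N = (3/2)/eps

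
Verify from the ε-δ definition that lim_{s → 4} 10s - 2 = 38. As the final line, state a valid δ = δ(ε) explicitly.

δ = ε/10

Fix ε > 0. We need δ > 0 so that 0 < |s − 4| < δ implies |(10s - 2) − 38| < ε.
|(10s - 2) − 38| = |10s - 40| = 10|s − 4|.
Thus it suffices that |s − 4| < ε/10.
Choosing δ = ε/10 gives |(10s - 2) − 38| = 10|s − 4| < ε whenever |s − 4| < δ.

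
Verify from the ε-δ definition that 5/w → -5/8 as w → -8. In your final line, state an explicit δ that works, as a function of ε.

δ = min(4, (32/5)ε)

Suppose ε > 0. We seek δ > 0 such that 0 < |w + 8| < δ implies |5/w + 5/8| < ε.
|5/w + 5/8| = 5·|-8 − w|/(8·|w|) = 5|w + 8|/(8|w|).
Restrict δ ≤ 4. Then |w + 8| < 4 gives |w| > 4, so 8|w| > 32.
Then |5/w + 5/8| < 5|w + 8|/32, which is < ε when |w + 8| < (32/5)ε.
Take δ = min(4, (32/5)ε). Then 0 < |w + 8| < δ gives both |w + 8| < 4 and |w + 8| < (32/5)ε, so |5/w + 5/8| < ε.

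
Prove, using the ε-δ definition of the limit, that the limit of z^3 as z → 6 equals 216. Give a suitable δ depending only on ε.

Let ε > 0. We seek δ > 0 with 0 < |z − 6| < δ ⇒ |z^3 − 216| < ε.
Factor: z^3 − 216 = (z − 6)(z^2 + 6z + 36), so |z^3 − 216| = |z − 6|·|z^2 + 6z + 36|.
Impose δ ≤ 2 so that |z| < 8; then |z^2 + 6z + 36| ≤ 148.
Hence |z^3 − 216| ≤ 148|z − 6|, which is < ε once |z − 6| < ε/148.
Take δ = min(2, ε/148). If 0 < |z − 6| < δ then both bounds hold and |z^3 − 216| ≤ 148|z − 6| < 148·(ε/148) = ε.

δ = min(2, ε/148)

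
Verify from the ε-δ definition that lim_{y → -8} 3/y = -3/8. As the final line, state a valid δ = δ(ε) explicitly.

δ = min(4, (32/3)ε)

Suppose ε > 0. We seek δ > 0 such that 0 < |y + 8| < δ implies |3/y + 3/8| < ε.
|3/y + 3/8| = 3·|-8 − y|/(8·|y|) = 3|y + 8|/(8|y|).
Restrict δ ≤ 4. Then |y + 8| < 4 gives |y| > 4, so 8|y| > 32.
Then |3/y + 3/8| < 3|y + 8|/32, which is < ε when |y + 8| < (32/3)ε.
Take δ = min(4, (32/3)ε). Then 0 < |y + 8| < δ gives both |y + 8| < 4 and |y + 8| < (32/3)ε, so |3/y + 3/8| < ε.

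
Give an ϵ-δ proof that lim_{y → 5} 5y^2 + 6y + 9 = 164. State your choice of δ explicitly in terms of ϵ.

δ = min(1, ϵ/61)

Fix ϵ > 0. We want δ > 0 such that 0 < |y − 5| < δ implies |(5y^2 + 6y + 9) − 164| < ϵ.
(5y^2 + 6y + 9) − 164 = 5y^2 + 6y - 155 = (y − 5)(5y + 31).
So |(5y^2 + 6y + 9) − 164| = |y − 5|·|5y + 31|.
Assume first that |y − 5| < 1, so |y| < 6. Then |5y + 31| ≤ 5·6 + 31 = 61.
Hence |(5y^2 + 6y + 9) − 164| ≤ 61|y − 5| < ϵ provided |y − 5| < ϵ/61.
Choosing δ = min(1, ϵ/61) ensures both conditions, hence |(5y^2 + 6y + 9) − 164| < ϵ.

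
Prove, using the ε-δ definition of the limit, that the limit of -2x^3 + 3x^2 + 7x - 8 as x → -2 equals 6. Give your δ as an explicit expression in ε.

δ = min(2, ε/67)

Suppose ε > 0. We want δ > 0 such that 0 < |x + 2| < δ implies |(-2x^3 + 3x^2 + 7x - 8) − 6| < ε.
(-2x^3 + 3x^2 + 7x - 8) − 6 = -2x^3 + 3x^2 + 7x - 14 = (x + 2)(-2x^2 + 7x - 7).
So |(-2x^3 + 3x^2 + 7x - 8) − 6| = |x + 2|·|-2x^2 + 7x - 7|.
Assume first that |x + 2| < 2, so |x| < 4. Then |-2x^2 + 7x - 7| ≤ 2·4^2 + 7·4 + 7 = 67.
Hence |(-2x^3 + 3x^2 + 7x - 8) − 6| ≤ 67|x + 2| < ε provided |x + 2| < ε/67.
Choosing δ = min(2, ε/67) ensures both conditions, hence |(-2x^3 + 3x^2 + 7x - 8) − 6| < ε.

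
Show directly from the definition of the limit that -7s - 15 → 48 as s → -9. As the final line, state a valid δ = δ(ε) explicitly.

Let ε > 0 be given. We need δ > 0 so that 0 < |s + 9| < δ implies |(-7s - 15) − 48| < ε.
|(-7s - 15) − 48| = |-7s - 63| = 7|s + 9|.
Thus it suffices that |s + 9| < ε/7.
Choosing δ = ε/7 gives |(-7s - 15) − 48| = 7|s + 9| < ε whenever |s + 9| < δ.

δ = ε/7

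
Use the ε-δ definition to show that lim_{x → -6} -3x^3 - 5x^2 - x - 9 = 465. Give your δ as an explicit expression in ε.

Fix ε > 0. We want δ > 0 such that 0 < |x + 6| < δ implies |(-3x^3 - 5x^2 - x - 9) − 465| < ε.
(-3x^3 - 5x^2 - x - 9) − 465 = -3x^3 - 5x^2 - x - 474 = (x + 6)(-3x^2 + 13x - 79).
So |(-3x^3 - 5x^2 - x - 9) − 465| = |x + 6|·|-3x^2 + 13x - 79|.
Assume first that |x + 6| < 1, so |x| < 7. Then |-3x^2 + 13x - 79| ≤ 3·7^2 + 13·7 + 79 = 317.
Hence |(-3x^3 - 5x^2 - x - 9) − 465| ≤ 317|x + 6| < ε provided |x + 6| < ε/317.
Choosing δ = min(1, ε/317) ensures both conditions, hence |(-3x^3 - 5x^2 - x - 9) − 465| < ε.

δ = min(1, ε/317)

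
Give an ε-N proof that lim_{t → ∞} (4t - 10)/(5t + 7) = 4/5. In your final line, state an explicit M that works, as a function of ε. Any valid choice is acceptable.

M = (78/25)/ε

Let ε > 0 be given. We seek M > 0 such that t > M implies |(4t - 10)/(5t + 7) − (4/5)| < ε.
(4t - 10)/(5t + 7) − (4/5) = (5(4t - 10) − 4(5t + 7)) / (5(5t + 7)) = -78/(5(5t + 7)).
For t > 0 we have 5t + 7 > 5t, so |(4t - 10)/(5t + 7) − (4/5)| = 78/(5(5t + 7)) < 78/(5·5t) = (78/25)/t.
Thus |(4t - 10)/(5t + 7) − (4/5)| < ε whenever t > (78/25)/ε.
Take M = (78/25)/ε. If t > M then |(4t - 10)/(5t + 7) − (4/5)| < (78/25)/t < ε.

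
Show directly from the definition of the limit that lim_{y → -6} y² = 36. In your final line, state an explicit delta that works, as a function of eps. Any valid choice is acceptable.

Let eps > 0. We seek delta > 0 with 0 < |y + 6| < delta ⇒ |y² − 36| < eps.
Factor: y² − 36 = (y + 6)(y - 6), so |y² − 36| = |y + 6|·|y - 6|.
Impose delta ≤ 1 so that |y| < 7; then |y - 6| ≤ 13.
Hence |y² − 36| ≤ 13|y + 6|, which is < eps once |y + 6| < eps/13.
Take delta = min(1, eps/13). If 0 < |y + 6| < delta then both bounds hold and |y² − 36| ≤ 13|y + 6| < 13·(eps/13) = eps.

delta = min(1, eps/13)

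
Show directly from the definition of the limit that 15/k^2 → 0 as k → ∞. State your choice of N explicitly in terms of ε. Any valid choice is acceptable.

N = (15/ε)^{1/2}

Fix ε > 0. For k ≥ 1, |15/k^2 − 0| = 15/k^2.
15/k^2 < ε ⇔ k^2 > 15/ε ⇔ k > (15/ε)^{1/2}.
Take N = (15/ε)^{1/2}. Then k > N implies 15/k^2 < ε.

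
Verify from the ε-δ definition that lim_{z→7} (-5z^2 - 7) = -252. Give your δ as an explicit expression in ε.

δ = min(1, ε/75)

Let ε > 0. We want δ > 0 such that 0 < |z − 7| < δ implies |(-5z^2 - 7) + 252| < ε.
(-5z^2 - 7) + 252 = -5z^2 + 245 = (z − 7)(-5z - 35).
So |(-5z^2 - 7) + 252| = |z − 7|·|-5z - 35|.
Require δ ≤ 1. Then |z − 7| < 1 gives |z| < 8, and by the triangle inequality |-5z - 35| ≤ 5·8 + 35 = 75.
Hence |(-5z^2 - 7) + 252| ≤ 75|z − 7| < ε provided |z − 7| < ε/75.
Choosing δ = min(1, ε/75) ensures both conditions, hence |(-5z^2 - 7) + 252| < ε.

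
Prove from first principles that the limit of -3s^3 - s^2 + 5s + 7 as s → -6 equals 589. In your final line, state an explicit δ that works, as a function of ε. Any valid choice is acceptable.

Let ε > 0. We want δ > 0 such that 0 < |s + 6| < δ implies |(-3s^3 - s^2 + 5s + 7) − 589| < ε.
(-3s^3 - s^2 + 5s + 7) − 589 = -3s^3 - s^2 + 5s - 582 = (s + 6)(-3s^2 + 17s - 97).
So |(-3s^3 - s^2 + 5s + 7) − 589| = |s + 6|·|-3s^2 + 17s - 97|.
Require δ ≤ 1. Then |s + 6| < 1 gives |s| < 7, and by the triangle inequality |-3s^2 + 17s - 97| ≤ 3·7^2 + 17·7 + 97 = 363.
Hence |(-3s^3 - s^2 + 5s + 7) − 589| ≤ 363|s + 6| < ε provided |s + 6| < ε/363.
Choosing δ = min(1, ε/363) ensures both conditions, hence |(-3s^3 - s^2 + 5s + 7) − 589| < ε.

δ = min(1, ε/363)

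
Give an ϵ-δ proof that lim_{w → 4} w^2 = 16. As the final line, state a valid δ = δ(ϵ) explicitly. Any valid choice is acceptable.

Fix ϵ > 0. We seek δ > 0 with 0 < |w − 4| < δ ⇒ |w^2 − 16| < ϵ.
Factor: w^2 − 16 = (w − 4)(w + 4), so |w^2 − 16| = |w − 4|·|w + 4|.
Impose δ ≤ 2 so that |w| < 6; then |w + 4| ≤ 10.
Hence |w^2 − 16| ≤ 10|w − 4|, which is < ϵ once |w − 4| < ϵ/10.
Take δ = min(2, ϵ/10). If 0 < |w − 4| < δ then both bounds hold and |w^2 − 16| ≤ 10|w − 4| < 10·(ϵ/10) = ϵ.

δ = min(2, ϵ/10)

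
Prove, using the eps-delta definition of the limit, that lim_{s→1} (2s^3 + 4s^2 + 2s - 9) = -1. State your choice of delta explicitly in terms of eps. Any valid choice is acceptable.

Fix eps > 0. We want delta > 0 such that 0 < |s − 1| < delta implies |(2s^3 + 4s^2 + 2s - 9) + 1| < eps.
(2s^3 + 4s^2 + 2s - 9) + 1 = 2s^3 + 4s^2 + 2s - 8 = (s − 1)(2s^2 + 6s + 8).
So |(2s^3 + 4s^2 + 2s - 9) + 1| = |s − 1|·|2s^2 + 6s + 8|.
Require delta ≤ 2. Then |s − 1| < 2 gives |s| < 3, and by the triangle inequality |2s^2 + 6s + 8| ≤ 2·3^2 + 6·3 + 8 = 44.
Hence |(2s^3 + 4s^2 + 2s - 9) + 1| ≤ 44|s − 1| < eps provided |s − 1| < eps/44.
Choosing delta = min(2, eps/44) ensures both conditions, hence |(2s^3 + 4s^2 + 2s - 9) + 1| < eps.

delta = min(2, eps/44)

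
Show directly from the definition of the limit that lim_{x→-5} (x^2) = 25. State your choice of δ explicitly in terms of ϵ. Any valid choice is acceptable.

Let ϵ > 0 be given. We seek δ > 0 with 0 < |x + 5| < δ ⇒ |x^2 − 25| < ϵ.
Factor: x^2 − 25 = (x + 5)(x - 5), so |x^2 − 25| = |x + 5|·|x - 5|.
Impose δ ≤ 2 so that |x| < 7; then |x - 5| ≤ 12.
Hence |x^2 − 25| ≤ 12|x + 5|, which is < ϵ once |x + 5| < ϵ/12.
Take δ = min(2, ϵ/12). If 0 < |x + 5| < δ then both bounds hold and |x^2 − 25| ≤ 12|x + 5| < 12·(ϵ/12) = ϵ.

δ = min(2, ϵ/12)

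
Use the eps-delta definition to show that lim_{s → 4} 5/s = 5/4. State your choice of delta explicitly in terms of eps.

delta = min(2, (8/5)eps)

Fix eps > 0. We seek delta > 0 such that 0 < |s − 4| < delta implies |5/s − (5/4)| < eps.
|5/s − (5/4)| = 5·|4 − s|/(4·|s|) = 5|s − 4|/(4|s|).
Require delta ≤ 2 so that |s| > 4 − 2 = 2, hence 4|s| > 8.
Then |5/s − (5/4)| < 5|s − 4|/8, which is < eps when |s − 4| < (8/5)eps.
Take delta = min(2, (8/5)eps). Then 0 < |s − 4| < delta gives both |s − 4| < 2 and |s − 4| < (8/5)eps, so |5/s − (5/4)| < eps.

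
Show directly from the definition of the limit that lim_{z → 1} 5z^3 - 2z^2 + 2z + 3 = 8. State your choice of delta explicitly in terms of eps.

Fix eps > 0. We want delta > 0 such that 0 < |z − 1| < delta implies |(5z^3 - 2z^2 + 2z + 3) − 8| < eps.
(5z^3 - 2z^2 + 2z + 3) − 8 = 5z^3 - 2z^2 + 2z - 5 = (z − 1)(5z^2 + 3z + 5).
So |(5z^3 - 2z^2 + 2z + 3) − 8| = |z − 1|·|5z^2 + 3z + 5|.
Require delta ≤ 2. Then |z − 1| < 2 gives |z| < 3, and by the triangle inequality |5z^2 + 3z + 5| ≤ 5·3^2 + 3·3 + 5 = 59.
Hence |(5z^3 - 2z^2 + 2z + 3) − 8| ≤ 59|z − 1| < eps provided |z − 1| < eps/59.
Take delta = min(2, eps/59). Then 0 < |z − 1| < delta gives both |z − 1| < 2 and |z − 1| < eps/59, so |(5z^3 - 2z^2 + 2z + 3) − 8| < eps.

delta = min(2, eps/59)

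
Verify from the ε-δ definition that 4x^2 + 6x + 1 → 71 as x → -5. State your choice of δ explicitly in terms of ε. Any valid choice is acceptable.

δ = min(1, ε/38)

Suppose ε > 0. We want δ > 0 such that 0 < |x + 5| < δ implies |(4x^2 + 6x + 1) − 71| < ε.
(4x^2 + 6x + 1) − 71 = 4x^2 + 6x - 70 = (x + 5)(4x - 14).
So |(4x^2 + 6x + 1) − 71| = |x + 5|·|4x - 14|.
Assume first that |x + 5| < 1, so |x| < 6. Then |4x - 14| ≤ 4·6 + 14 = 38.
Hence |(4x^2 + 6x + 1) − 71| ≤ 38|x + 5| < ε provided |x + 5| < ε/38.
Take δ = min(1, ε/38). Then 0 < |x + 5| < δ gives both |x + 5| < 1 and |x + 5| < ε/38, so |(4x^2 + 6x + 1) − 71| < ε.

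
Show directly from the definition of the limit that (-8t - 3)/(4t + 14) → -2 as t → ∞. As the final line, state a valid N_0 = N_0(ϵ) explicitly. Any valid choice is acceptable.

Suppose ϵ > 0. We seek N_0 > 0 such that t > N_0 implies |(-8t - 3)/(4t + 14) + 2| < ϵ.
(-8t - 3)/(4t + 14) + 2 = (4(-8t - 3) − (-8)(4t + 14)) / (4(4t + 14)) = 100/(4(4t + 14)).
For t > 0 we have 4t + 14 > 4t, so |(-8t - 3)/(4t + 14) + 2| = 100/(4(4t + 14)) < 100/(4·4t) = (25/4)/t.
Thus |(-8t - 3)/(4t + 14) + 2| < ϵ whenever t > (25/4)/ϵ.
Take N_0 = (25/4)/ϵ. If t > N_0 then |(-8t - 3)/(4t + 14) + 2| < (25/4)/t < ϵ.

N_0 = (25/4)/ϵ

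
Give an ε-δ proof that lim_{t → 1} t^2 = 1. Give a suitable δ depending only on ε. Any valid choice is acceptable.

δ = min(1, ε/3)

Let ε > 0 be given. We seek δ > 0 with 0 < |t − 1| < δ ⇒ |t^2 − 1| < ε.
Factor: t^2 − 1 = (t − 1)(t + 1), so |t^2 − 1| = |t − 1|·|t + 1|.
Restrict δ ≤ 1. Then |t − 1| < 1 gives |t| < 2, so by the triangle inequality |t + 1| ≤ 2 + 1 = 3.
Hence |t^2 − 1| ≤ 3|t − 1|, which is < ε once |t − 1| < ε/3.
Take δ = min(1, ε/3). If 0 < |t − 1| < δ then both bounds hold and |t^2 − 1| ≤ 3|t − 1| < 3·(ε/3) = ε.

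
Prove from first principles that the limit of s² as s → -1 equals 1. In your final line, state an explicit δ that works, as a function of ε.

Let ε > 0 be given. We seek δ > 0 with 0 < |s + 1| < δ ⇒ |s² − 1| < ε.
Factor: s² − 1 = (s + 1)(s - 1), so |s² − 1| = |s + 1|·|s - 1|.
Impose δ ≤ 1 so that |s| < 2; then |s - 1| ≤ 3.
Hence |s² − 1| ≤ 3|s + 1|, which is < ε once |s + 1| < ε/3.
Take δ = min(1, ε/3). If 0 < |s + 1| < δ then both bounds hold and |s² − 1| ≤ 3|s + 1| < 3·(ε/3) = ε.

δ = min(1, ε/3)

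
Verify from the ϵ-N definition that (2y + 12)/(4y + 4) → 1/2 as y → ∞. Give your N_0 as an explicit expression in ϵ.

Fix ϵ > 0. We seek N_0 > 0 such that y > N_0 implies |(2y + 12)/(4y + 4) − (1/2)| < ϵ.
(2y + 12)/(4y + 4) − (1/2) = (4(2y + 12) − 2(4y + 4)) / (4(4y + 4)) = 40/(4(4y + 4)).
For y > 0 we have 4y + 4 > 4y, so |(2y + 12)/(4y + 4) − (1/2)| = 40/(4(4y + 4)) < 40/(4·4y) = (5/2)/y.
Thus |(2y + 12)/(4y + 4) − (1/2)| < ϵ whenever y > (5/2)/ϵ.
Take N_0 = (5/2)/ϵ. If y > N_0 then |(2y + 12)/(4y + 4) − (1/2)| < (5/2)/y < ϵ.

N_0 = (5/2)/ϵ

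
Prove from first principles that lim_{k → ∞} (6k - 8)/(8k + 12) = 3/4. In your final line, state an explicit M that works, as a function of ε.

Suppose ε > 0. For k ≥ 1, |(6k - 8)/(8k + 12) − (3/4)| = |-136|/(8(8k + 12)) = 136/(8(8k + 12)).
Since 8k + 12 ≥ 8k for k ≥ 1, this is ≤ 136/(8·8k) = (17/8)/k.
So |(6k - 8)/(8k + 12) − (3/4)| < ε whenever k > (17/8)/ε.
Take M = (17/8)/ε. If k > M then |(6k - 8)/(8k + 12) − (3/4)| ≤ (17/8)/k < ε.

M = (17/8)/ε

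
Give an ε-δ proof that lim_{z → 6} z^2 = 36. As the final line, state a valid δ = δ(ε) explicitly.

δ = min(1, ε/13)

Fix ε > 0. We seek δ > 0 with 0 < |z − 6| < δ ⇒ |z^2 − 36| < ε.
Factor: z^2 − 36 = (z − 6)(z + 6), so |z^2 − 36| = |z − 6|·|z + 6|.
Impose δ ≤ 1 so that |z| < 7; then |z + 6| ≤ 13.
Hence |z^2 − 36| ≤ 13|z − 6|, which is < ε once |z − 6| < ε/13.
Take δ = min(1, ε/13). If 0 < |z − 6| < δ then both bounds hold and |z^2 − 36| ≤ 13|z − 6| < 13·(ε/13) = ε.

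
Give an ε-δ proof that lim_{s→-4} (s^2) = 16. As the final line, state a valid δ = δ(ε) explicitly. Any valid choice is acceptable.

Let ε > 0. We seek δ > 0 with 0 < |s + 4| < δ ⇒ |s^2 − 16| < ε.
Factor: s^2 − 16 = (s + 4)(s - 4), so |s^2 − 16| = |s + 4|·|s - 4|.
Impose δ ≤ 1 so that |s| < 5; then |s - 4| ≤ 9.
Hence |s^2 − 16| ≤ 9|s + 4|, which is < ε once |s + 4| < ε/9.
Take δ = min(1, ε/9). If 0 < |s + 4| < δ then both bounds hold and |s^2 − 16| ≤ 9|s + 4| < 9·(ε/9) = ε.

δ = min(1, ε/9)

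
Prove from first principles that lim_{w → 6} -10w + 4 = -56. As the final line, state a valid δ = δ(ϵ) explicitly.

δ = ϵ/10

Let ϵ > 0. We need δ > 0 so that 0 < |w − 6| < δ implies |(-10w + 4) + 56| < ϵ.
|(-10w + 4) + 56| = |-10w + 60| = 10|w − 6|.
So 10|w − 6| < ϵ exactly when |w − 6| < ϵ/10.
Choosing δ = ϵ/10 gives |(-10w + 4) + 56| = 10|w − 6| < ϵ whenever |w − 6| < δ.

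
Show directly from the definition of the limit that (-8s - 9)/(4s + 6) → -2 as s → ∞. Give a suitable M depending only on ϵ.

Let ϵ > 0. We seek M > 0 such that s > M implies |(-8s - 9)/(4s + 6) + 2| < ϵ.
(-8s - 9)/(4s + 6) + 2 = (4(-8s - 9) − (-8)(4s + 6)) / (4(4s + 6)) = 12/(4(4s + 6)).
For s > 0 we have 4s + 6 > 4s, so |(-8s - 9)/(4s + 6) + 2| = 12/(4(4s + 6)) < 12/(4·4s) = (3/4)/s.
Thus |(-8s - 9)/(4s + 6) + 2| < ϵ whenever s > (3/4)/ϵ.
Take M = (3/4)/ϵ. If s > M then |(-8s - 9)/(4s + 6) + 2| < (3/4)/s < ϵ.

M = (3/4)/ϵ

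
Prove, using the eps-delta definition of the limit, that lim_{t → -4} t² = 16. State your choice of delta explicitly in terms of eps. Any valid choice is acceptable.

delta = min(2, eps/10)

Suppose eps > 0. We seek delta > 0 with 0 < |t + 4| < delta ⇒ |t² − 16| < eps.
Factor: t² − 16 = (t + 4)(t - 4), so |t² − 16| = |t + 4|·|t - 4|.
Restrict delta ≤ 2. Then |t + 4| < 2 gives |t| < 6, so by the triangle inequality |t - 4| ≤ 6 + 4 = 10.
Hence |t² − 16| ≤ 10|t + 4|, which is < eps once |t + 4| < eps/10.
Take delta = min(2, eps/10). If 0 < |t + 4| < delta then both bounds hold and |t² − 16| ≤ 10|t + 4| < 10·(eps/10) = eps.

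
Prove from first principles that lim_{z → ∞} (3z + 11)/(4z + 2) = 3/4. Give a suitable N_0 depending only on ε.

N_0 = (19/8)/ε

Fix ε > 0. We seek N_0 > 0 such that z > N_0 implies |(3z + 11)/(4z + 2) − (3/4)| < ε.
(3z + 11)/(4z + 2) − (3/4) = (4(3z + 11) − 3(4z + 2)) / (4(4z + 2)) = 38/(4(4z + 2)).
For z > 0 we have 4z + 2 > 4z, so |(3z + 11)/(4z + 2) − (3/4)| = 38/(4(4z + 2)) < 38/(4·4z) = (19/8)/z.
Thus |(3z + 11)/(4z + 2) − (3/4)| < ε whenever z > (19/8)/ε.
Take N_0 = (19/8)/ε. If z > N_0 then |(3z + 11)/(4z + 2) − (3/4)| < (19/8)/z < ε.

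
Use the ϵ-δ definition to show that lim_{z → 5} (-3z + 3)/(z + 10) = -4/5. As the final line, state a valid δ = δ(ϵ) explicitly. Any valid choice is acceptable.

δ = min(15/2, (75/22)ϵ)

Let ϵ > 0. We want δ > 0 with 0 < |z − 5| < δ ⇒ |(-3z + 3)/(z + 10) + 4/5| < ϵ.
Combining over a common denominator, (-3z + 3)/(z + 10) + 4/5 = [(-3z + 3)·15 − (-12)·(z + 10)] / [15·(z + 10)] = -33(z − 5) / (15(z + 10)).
So |(-3z + 3)/(z + 10) + 4/5| = 33|z − 5| / (15·|z + 10|).
Require δ ≤ 15/2, so |z + 10| ≥ |15| − |z − 5| > 15 − 15/2 = 15/2.
Hence |(-3z + 3)/(z + 10) + 4/5| < 33|z − 5|/(15·(15/2)) = (22/75)|z − 5|, which is < ϵ once |z − 5| < (75/22)ϵ.
Take δ = min(15/2, (75/22)ϵ). Then 0 < |z − 5| < δ forces both bounds, so |(-3z + 3)/(z + 10) + 4/5| < ϵ.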